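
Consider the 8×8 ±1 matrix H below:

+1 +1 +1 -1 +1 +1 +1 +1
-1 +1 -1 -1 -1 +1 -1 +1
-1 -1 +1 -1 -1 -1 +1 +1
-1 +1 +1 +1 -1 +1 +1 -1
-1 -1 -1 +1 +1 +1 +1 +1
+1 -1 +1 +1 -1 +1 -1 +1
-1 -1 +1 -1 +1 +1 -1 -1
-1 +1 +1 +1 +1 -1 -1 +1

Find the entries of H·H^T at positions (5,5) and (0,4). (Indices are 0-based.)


Row 0 of H: [1, 1, 1, -1, 1, 1, 1, 1].
Row 4 of H: [-1, -1, -1, 1, 1, 1, 1, 1].
Row 5 of H: [1, -1, 1, 1, -1, 1, -1, 1].
(H·H^T)[5][5] = Σ_j H[5][j]·H[5][j] = (1)² + (-1)² + (1)² + (1)² + (-1)² + (1)² + (-1)² + (1)² = 1 + 1 + 1 + 1 + 1 + 1 + 1 + 1 = 8.
(H·H^T)[0][4] = Σ_j H[0][j]·H[4][j] = (1)·(-1) + (1)·(-1) + (1)·(-1) + (-1)·(1) + (1)·(1) + (1)·(1) + (1)·(1) + (1)·(1) = -1 + -1 + -1 + -1 + 1 + 1 + 1 + 1 = 0.
So rows 0 and 4 are orthogonal; the diagonal entry equals n = 8.

(5,5) entry = 8; (0,4) entry = 0.


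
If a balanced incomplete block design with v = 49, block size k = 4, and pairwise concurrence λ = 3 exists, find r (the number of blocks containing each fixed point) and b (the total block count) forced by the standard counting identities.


Any 2-(v, k, λ) BIBD satisfies two necessary conditions:
  (i)  Each point sits in r blocks, and counting incidences through any fixed point gives r(k − 1) = λ(v − 1), so r = λ(v − 1)/(k − 1).
  (ii) Total incidences bk = vr, so b = vr/k.
Step 1: r = λ(v − 1)/(k − 1) = 3·(49 − 1)/(4 − 1) = 3·48/3 = 144/3 = 48.
Step 2: b = vr/k = 49·48/4 = 2352/4 = 588.
Check integrality: r = 48 ∈ Z ✓, b = 588 ∈ Z ✓.
(These identities are necessary conditions: they determine r and b for any design with these parameters, but do not by themselves prove that one exists.)

r = 48, b = 588.


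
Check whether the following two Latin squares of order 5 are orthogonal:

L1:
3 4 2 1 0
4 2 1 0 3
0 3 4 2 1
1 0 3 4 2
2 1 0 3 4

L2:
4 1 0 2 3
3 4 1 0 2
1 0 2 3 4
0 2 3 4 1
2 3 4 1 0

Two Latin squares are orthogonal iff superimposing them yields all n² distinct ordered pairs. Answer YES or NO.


Form the n² = 25 superimposed pairs (L1[i][j], L2[i][j]), row by row (rows and columns indexed from 0):
row 0: (3,4) (4,1) (2,0) (1,2) (0,3)
row 1: (4,3) (2,4) (1,1) (0,0) (3,2)
row 2: (0,1) (3,0) (4,2) (2,3) (1,4)
row 3: (1,0) (0,2) (3,3) (4,4) (2,1)
row 4: (2,2) (1,3) (0,4) (3,1) (4,0)
Orthogonality requires all 25 pairs distinct.
Check by first coordinate: for each symbol s of L1, list the L2 entries in the n cells where L1 = s; they must all differ.
  L1 = 0: L2 entries (in reading order) 3, 0, 1, 2, 4 — all 5 distinct ✓
  L1 = 1: L2 entries (in reading order) 2, 1, 4, 0, 3 — all 5 distinct ✓
  L1 = 2: L2 entries (in reading order) 0, 4, 3, 1, 2 — all 5 distinct ✓
  L1 = 3: L2 entries (in reading order) 4, 2, 0, 3, 1 — all 5 distinct ✓
  L1 = 4: L2 entries (in reading order) 1, 3, 2, 4, 0 — all 5 distinct ✓
Every symbol of L1 meets every symbol of L2 exactly once, so all 25 pairs are distinct (25 of 25).
Conclusion: YES.

YES


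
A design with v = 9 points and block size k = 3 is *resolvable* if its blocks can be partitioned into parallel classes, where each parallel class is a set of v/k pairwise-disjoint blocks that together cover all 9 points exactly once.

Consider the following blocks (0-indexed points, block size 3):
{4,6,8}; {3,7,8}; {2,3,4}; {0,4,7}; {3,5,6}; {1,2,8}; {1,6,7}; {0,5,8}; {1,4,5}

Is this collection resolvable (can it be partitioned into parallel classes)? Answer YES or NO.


v = 9, block size k = 3, number of blocks = 9.
For resolvability, blocks must partition into parallel classes of size v/k = 3.
Total blocks must therefore be a multiple of 3: 9 = 3·3 + 0 ⇒ divisible ✓.
Consider block {4,6,8}. It intersects every other block in the collection, so no parallel class of size 3 can contain it.
Since every block must belong to some parallel class in a resolution, the collection cannot be partitioned into parallel classes.
Resolvable? NO.

NO


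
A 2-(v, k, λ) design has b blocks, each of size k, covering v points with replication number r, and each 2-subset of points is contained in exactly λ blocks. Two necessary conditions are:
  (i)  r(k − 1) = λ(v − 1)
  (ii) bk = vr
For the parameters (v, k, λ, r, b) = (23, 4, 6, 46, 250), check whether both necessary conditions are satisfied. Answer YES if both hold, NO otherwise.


Condition (i): r(k − 1) = 46·3 = 138; λ(v − 1) = 6·22 = 132. Match? NO.
Condition (ii): bk = 250·4 = 1000; vr = 23·46 = 1058. Match? NO.
Both conditions hold? NO.

NO


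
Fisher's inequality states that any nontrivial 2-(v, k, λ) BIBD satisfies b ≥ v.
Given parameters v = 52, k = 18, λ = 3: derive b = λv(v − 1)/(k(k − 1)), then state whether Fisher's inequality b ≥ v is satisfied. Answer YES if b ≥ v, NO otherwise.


b = λv(v − 1)/(k(k − 1)) = 3·52·51/(18·17) = 7956/306 = 26.
Compare with v = 52: b < v, so Fisher's inequality fails.

NO


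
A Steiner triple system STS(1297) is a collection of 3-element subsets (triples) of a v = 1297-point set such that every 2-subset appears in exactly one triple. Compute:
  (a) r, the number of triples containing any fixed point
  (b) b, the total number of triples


An STS(v) is a 2-(v, 3, 1) BIBD: block size k = 3, λ = 1.
Replication: r(k − 1) = λ(v − 1) ⇒ r·2 = 1297 − 1 = 1296 ⇒ r = 648.
Block count: bk = vr ⇒ b·3 = 1297·648 = 840456 ⇒ b = 280152.

r = 648, b = 280152.


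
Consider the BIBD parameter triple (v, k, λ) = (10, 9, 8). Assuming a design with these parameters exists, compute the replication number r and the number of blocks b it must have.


Any 2-(v, k, λ) BIBD satisfies two necessary conditions:
  (i)  Each point sits in r blocks, and counting incidences through any fixed point gives r(k − 1) = λ(v − 1), so r = λ(v − 1)/(k − 1).
  (ii) Total incidences bk = vr, so b = vr/k.
Step 1: r = λ(v − 1)/(k − 1) = 8·(10 − 1)/(9 − 1) = 8·9/8 = 72/8 = 9.
Step 2: b = vr/k = 10·9/9 = 90/9 = 10.
Check integrality: r = 9 ∈ Z ✓, b = 10 ∈ Z ✓.
(These identities are necessary conditions: they determine r and b for any design with these parameters, but do not by themselves prove that one exists.)

r = 9, b = 10.


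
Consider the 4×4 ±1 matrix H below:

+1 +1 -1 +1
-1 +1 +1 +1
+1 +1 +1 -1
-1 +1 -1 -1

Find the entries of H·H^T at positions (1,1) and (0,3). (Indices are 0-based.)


Row 0 of H: [1, 1, -1, 1].
Row 1 of H: [-1, 1, 1, 1].
Row 3 of H: [-1, 1, -1, -1].
(H·H^T)[1][1] = Σ_j H[1][j]·H[1][j] = (-1)² + (1)² + (1)² + (1)² = 1 + 1 + 1 + 1 = 4.
(H·H^T)[0][3] = Σ_j H[0][j]·H[3][j] = (1)·(-1) + (1)·(1) + (-1)·(-1) + (1)·(-1) = -1 + 1 + 1 + -1 = 0.
So rows 0 and 3 are orthogonal; the diagonal entry equals n = 4.

(1,1) entry = 4; (0,3) entry = 0.


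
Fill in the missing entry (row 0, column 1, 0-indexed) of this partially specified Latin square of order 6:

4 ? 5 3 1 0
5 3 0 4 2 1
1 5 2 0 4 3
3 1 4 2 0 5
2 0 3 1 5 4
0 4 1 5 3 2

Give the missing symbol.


Row 0 contains symbols [0, 1, 3, 4, 5] — missing [2].
Column 1 contains symbols [0, 1, 3, 4, 5] — missing [2].
The missing symbol must appear in both missing sets; intersection = [2].
Therefore the hidden value is 2.

Missing value = 2.


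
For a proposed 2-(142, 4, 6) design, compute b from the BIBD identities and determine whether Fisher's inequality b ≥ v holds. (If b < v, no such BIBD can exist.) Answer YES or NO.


b = λv(v − 1)/(k(k − 1)) = 6·142·141/(4·3) = 120132/12 = 10011.
Compare with v = 142: b ≥ v, so Fisher's inequality holds.

YES


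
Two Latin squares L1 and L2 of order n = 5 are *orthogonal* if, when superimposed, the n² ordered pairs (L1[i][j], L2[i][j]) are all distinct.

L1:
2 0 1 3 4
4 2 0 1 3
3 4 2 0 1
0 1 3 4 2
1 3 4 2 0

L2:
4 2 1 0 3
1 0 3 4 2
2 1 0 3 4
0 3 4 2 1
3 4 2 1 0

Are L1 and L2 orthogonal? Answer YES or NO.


Form the n² = 25 superimposed pairs (L1[i][j], L2[i][j]), row by row (rows and columns indexed from 0):
row 0: (2,4) (0,2) (1,1) (3,0) (4,3)
row 1: (4,1) (2,0) (0,3) (1,4) (3,2)
row 2: (3,2) (4,1) (2,0) (0,3) (1,4)
row 3: (0,0) (1,3) (3,4) (4,2) (2,1)
row 4: (1,3) (3,4) (4,2) (2,1) (0,0)
Orthogonality requires all 25 pairs distinct.
But the pair (3,2) repeats: cell (1,4) has L1 = 3, L2 = 2, and cell (2,0) has L1 = 3, L2 = 2.
A repeated pair means some other pair never occurs (only 15 distinct pairs out of 25), so the squares are not orthogonal.
Conclusion: NO.

NO


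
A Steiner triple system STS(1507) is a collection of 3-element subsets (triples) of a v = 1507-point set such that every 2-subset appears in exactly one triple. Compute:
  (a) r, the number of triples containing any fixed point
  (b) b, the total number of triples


An STS(v) is a 2-(v, 3, 1) BIBD: block size k = 3, λ = 1.
Replication: r(k − 1) = λ(v − 1) ⇒ r·2 = 1507 − 1 = 1506 ⇒ r = 753.
Block count: b = v(v − 1)/6 = 1507·1506/6 = 2269542/6 = 378257.
(Check via bk = vr: 378257·3 = 1134771 = 1507·753 = 1134771 ✓.)

r = 753, b = 378257.


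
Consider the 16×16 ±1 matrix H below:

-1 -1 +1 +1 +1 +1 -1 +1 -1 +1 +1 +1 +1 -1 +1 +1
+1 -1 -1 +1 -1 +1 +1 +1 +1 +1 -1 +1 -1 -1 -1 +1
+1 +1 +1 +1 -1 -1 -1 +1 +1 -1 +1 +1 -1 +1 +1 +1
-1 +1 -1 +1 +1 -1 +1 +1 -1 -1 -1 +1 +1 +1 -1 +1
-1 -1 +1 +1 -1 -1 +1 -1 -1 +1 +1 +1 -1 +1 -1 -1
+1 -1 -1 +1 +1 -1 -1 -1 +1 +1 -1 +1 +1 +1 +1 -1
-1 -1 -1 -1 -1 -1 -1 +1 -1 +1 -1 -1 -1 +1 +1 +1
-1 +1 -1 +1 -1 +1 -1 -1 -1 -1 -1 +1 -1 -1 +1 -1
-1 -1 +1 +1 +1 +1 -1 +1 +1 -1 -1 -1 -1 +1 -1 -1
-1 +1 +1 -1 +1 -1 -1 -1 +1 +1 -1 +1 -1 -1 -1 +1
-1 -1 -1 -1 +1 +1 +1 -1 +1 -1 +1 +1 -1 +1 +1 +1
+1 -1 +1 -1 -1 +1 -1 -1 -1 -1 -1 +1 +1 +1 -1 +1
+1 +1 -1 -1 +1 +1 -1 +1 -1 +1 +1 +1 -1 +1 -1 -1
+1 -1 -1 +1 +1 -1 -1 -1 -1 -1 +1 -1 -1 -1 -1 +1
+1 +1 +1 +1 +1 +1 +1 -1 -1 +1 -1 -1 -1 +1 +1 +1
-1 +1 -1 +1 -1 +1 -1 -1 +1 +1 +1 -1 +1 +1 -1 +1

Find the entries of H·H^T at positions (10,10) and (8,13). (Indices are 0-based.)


Row 8 of H: [-1, -1, 1, 1, 1, 1, -1, 1, 1, -1, -1, -1, -1, 1, -1, -1].
Row 10 of H: [-1, -1, -1, -1, 1, 1, 1, -1, 1, -1, 1, 1, -1, 1, 1, 1].
Row 13 of H: [1, -1, -1, 1, 1, -1, -1, -1, -1, -1, 1, -1, -1, -1, -1, 1].
(H·H^T)[10][10] = Σ_j H[10][j]·H[10][j] = (-1)² + (-1)² + (-1)² + (-1)² + (1)² + (1)² + (1)² + (-1)² + (1)² + (-1)² + (1)² + (1)² + (-1)² + (1)² + (1)² + (1)² = 1 + 1 + 1 + 1 + 1 + 1 + 1 + 1 + 1 + 1 + 1 + 1 + 1 + 1 + 1 + 1 = 16.
(H·H^T)[8][13] = Σ_j H[8][j]·H[13][j] = (-1)·(1) + (-1)·(-1) + (1)·(-1) + (1)·(1) + (1)·(1) + (1)·(-1) + (-1)·(-1) + (1)·(-1) + (1)·(-1) + (-1)·(-1) + (-1)·(1) + (-1)·(-1) + (-1)·(-1) + (1)·(-1) + (-1)·(-1) + (-1)·(1) = -1 + 1 + -1 + 1 + 1 + -1 + 1 + -1 + -1 + 1 + -1 + 1 + 1 + -1 + 1 + -1 = 0.
So rows 8 and 13 are orthogonal; the diagonal entry equals n = 16.

(10,10) entry = 16; (8,13) entry = 0.


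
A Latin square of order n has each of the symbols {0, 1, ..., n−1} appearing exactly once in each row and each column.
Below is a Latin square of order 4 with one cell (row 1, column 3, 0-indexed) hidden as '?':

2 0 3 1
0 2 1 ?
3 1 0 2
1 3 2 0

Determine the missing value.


Row 1 contains symbols [0, 1, 2] — missing [3].
Column 3 contains symbols [0, 1, 2] — missing [3].
The missing symbol must appear in both missing sets; intersection = [3].
Therefore the hidden value is 3.

Missing value = 3.


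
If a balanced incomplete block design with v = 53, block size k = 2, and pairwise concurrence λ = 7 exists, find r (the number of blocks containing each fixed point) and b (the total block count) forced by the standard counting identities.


Any 2-(v, k, λ) BIBD satisfies two necessary conditions:
  (i)  Each point sits in r blocks, and counting incidences through any fixed point gives r(k − 1) = λ(v − 1), so r = λ(v − 1)/(k − 1).
  (ii) Total incidences bk = vr, so b = vr/k.
Step 1: r = λ(v − 1)/(k − 1) = 7·(53 − 1)/(2 − 1) = 7·52/1 = 364/1 = 364.
Step 2: b = vr/k = 53·364/2 = 19292/2 = 9646.
Check integrality: r = 364 ∈ Z ✓, b = 9646 ∈ Z ✓.
(These identities are necessary conditions: they determine r and b for any design with these parameters, but do not by themselves prove that one exists.)

r = 364, b = 9646.


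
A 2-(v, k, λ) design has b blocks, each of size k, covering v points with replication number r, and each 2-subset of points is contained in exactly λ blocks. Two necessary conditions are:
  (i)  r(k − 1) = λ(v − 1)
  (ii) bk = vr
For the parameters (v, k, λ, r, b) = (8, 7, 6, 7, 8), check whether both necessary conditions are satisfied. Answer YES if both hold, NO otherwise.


Condition (i): r(k − 1) = 7·6 = 42; λ(v − 1) = 6·7 = 42. Match? YES.
Condition (ii): bk = 8·7 = 56; vr = 8·7 = 56. Match? YES.
Both conditions hold? YES.

YES


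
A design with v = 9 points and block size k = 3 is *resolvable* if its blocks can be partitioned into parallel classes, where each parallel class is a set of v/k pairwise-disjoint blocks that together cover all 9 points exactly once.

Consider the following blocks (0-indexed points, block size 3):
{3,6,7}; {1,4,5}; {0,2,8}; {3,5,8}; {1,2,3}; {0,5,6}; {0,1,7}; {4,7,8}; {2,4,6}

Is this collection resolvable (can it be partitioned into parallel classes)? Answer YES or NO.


v = 9, block size k = 3, number of blocks = 9.
For resolvability, blocks must partition into parallel classes of size v/k = 3.
Total blocks must therefore be a multiple of 3: 9 = 3·3 + 0 ⇒ divisible ✓.
Greedy packing gives 3 candidate class(es). Each should be a full parallel class (size 3, covers all 9 points).
  Class 1 (3 blocks): {3,6,7}; {1,4,5}; {0,2,8}. Points covered: [0, 1, 2, 3, 4, 5, 6, 7, 8].
  Class 2 (3 blocks): {3,5,8}; {0,1,7}; {2,4,6}. Points covered: [0, 1, 2, 3, 4, 5, 6, 7, 8].
  Class 3 (3 blocks): {1,2,3}; {0,5,6}; {4,7,8}. Points covered: [0, 1, 2, 3, 4, 5, 6, 7, 8].
All classes full (size 3)? YES. All classes cover every point? YES.
Resolvable? YES.

YES


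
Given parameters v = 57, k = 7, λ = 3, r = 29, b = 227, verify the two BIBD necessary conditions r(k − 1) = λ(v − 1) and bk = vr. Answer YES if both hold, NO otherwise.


Condition (i): r(k − 1) = 29·6 = 174; λ(v − 1) = 3·56 = 168. Match? NO.
Condition (ii): bk = 227·7 = 1589; vr = 57·29 = 1653. Match? NO.
Both conditions hold? NO.

NO


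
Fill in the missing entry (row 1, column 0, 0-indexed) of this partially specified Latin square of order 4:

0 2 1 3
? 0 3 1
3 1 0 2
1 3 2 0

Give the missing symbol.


Row 1 contains symbols [0, 1, 3] — missing [2].
Column 0 contains symbols [0, 1, 3] — missing [2].
The missing symbol must appear in both missing sets; intersection = [2].
Therefore the hidden value is 2.

Missing value = 2.


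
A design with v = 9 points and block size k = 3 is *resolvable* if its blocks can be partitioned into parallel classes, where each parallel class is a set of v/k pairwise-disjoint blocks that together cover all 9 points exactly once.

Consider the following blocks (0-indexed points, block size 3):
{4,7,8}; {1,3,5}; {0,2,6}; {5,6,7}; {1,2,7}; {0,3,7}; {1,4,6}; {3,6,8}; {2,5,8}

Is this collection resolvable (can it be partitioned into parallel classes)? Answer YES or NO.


v = 9, block size k = 3, number of blocks = 9.
For resolvability, blocks must partition into parallel classes of size v/k = 3.
Total blocks must therefore be a multiple of 3: 9 = 3·3 + 0 ⇒ divisible ✓.
Consider block {5,6,7}. It intersects every other block in the collection, so no parallel class of size 3 can contain it.
Since every block must belong to some parallel class in a resolution, the collection cannot be partitioned into parallel classes.
Resolvable? NO.

NO


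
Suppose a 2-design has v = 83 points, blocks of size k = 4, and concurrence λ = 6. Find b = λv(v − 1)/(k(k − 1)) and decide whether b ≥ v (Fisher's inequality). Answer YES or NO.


r = λ(v − 1)/(k − 1) = 6·82/3 = 164.
b = vr/k = 83·164/4 = 3403.
Fisher's inequality: b ≥ v ⇔ 3403 ≥ 83? YES.

YES


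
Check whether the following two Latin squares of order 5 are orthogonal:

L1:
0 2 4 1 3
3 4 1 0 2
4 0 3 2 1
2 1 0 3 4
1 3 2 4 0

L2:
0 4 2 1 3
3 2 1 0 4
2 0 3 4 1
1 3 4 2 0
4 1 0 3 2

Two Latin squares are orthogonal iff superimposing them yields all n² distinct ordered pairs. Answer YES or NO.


Form the n² = 25 superimposed pairs (L1[i][j], L2[i][j]), row by row (rows and columns indexed from 0):
row 0: (0,0) (2,4) (4,2) (1,1) (3,3)
row 1: (3,3) (4,2) (1,1) (0,0) (2,4)
row 2: (4,2) (0,0) (3,3) (2,4) (1,1)
row 3: (2,1) (1,3) (0,4) (3,2) (4,0)
row 4: (1,4) (3,1) (2,0) (4,3) (0,2)
Orthogonality requires all 25 pairs distinct.
But the pair (3,3) repeats: cell (0,4) has L1 = 3, L2 = 3, and cell (1,0) has L1 = 3, L2 = 3.
A repeated pair means some other pair never occurs (only 15 distinct pairs out of 25), so the squares are not orthogonal.
Conclusion: NO.

NO


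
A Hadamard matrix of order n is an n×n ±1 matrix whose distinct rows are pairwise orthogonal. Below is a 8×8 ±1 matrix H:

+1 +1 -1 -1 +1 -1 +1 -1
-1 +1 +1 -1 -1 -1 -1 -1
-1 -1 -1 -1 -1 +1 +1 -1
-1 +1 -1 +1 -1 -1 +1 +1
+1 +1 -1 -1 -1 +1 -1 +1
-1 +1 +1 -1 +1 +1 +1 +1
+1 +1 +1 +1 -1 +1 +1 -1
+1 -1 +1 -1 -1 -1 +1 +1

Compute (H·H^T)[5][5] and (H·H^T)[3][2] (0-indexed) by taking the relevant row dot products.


Row 2 of H: [-1, -1, -1, -1, -1, 1, 1, -1].
Row 3 of H: [-1, 1, -1, 1, -1, -1, 1, 1].
Row 5 of H: [-1, 1, 1, -1, 1, 1, 1, 1].
(H·H^T)[5][5] = Σ_j H[5][j]·H[5][j] = (-1)² + (1)² + (1)² + (-1)² + (1)² + (1)² + (1)² + (1)² = 1 + 1 + 1 + 1 + 1 + 1 + 1 + 1 = 8.
(H·H^T)[3][2] = Σ_j H[3][j]·H[2][j] = (-1)·(-1) + (1)·(-1) + (-1)·(-1) + (1)·(-1) + (-1)·(-1) + (-1)·(1) + (1)·(1) + (1)·(-1) = 1 + -1 + 1 + -1 + 1 + -1 + 1 + -1 = 0.
So rows 3 and 2 are orthogonal; the diagonal entry equals n = 8.

(5,5) entry = 8; (3,2) entry = 0.


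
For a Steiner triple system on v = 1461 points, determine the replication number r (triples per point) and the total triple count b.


An STS(v) is a 2-(v, 3, 1) BIBD: block size k = 3, λ = 1.
Replication: r(k − 1) = λ(v − 1) ⇒ r·2 = 1461 − 1 = 1460 ⇒ r = 730.
Block count: bk = vr ⇒ b·3 = 1461·730 = 1066530 ⇒ b = 355510.

r = 730, b = 355510.


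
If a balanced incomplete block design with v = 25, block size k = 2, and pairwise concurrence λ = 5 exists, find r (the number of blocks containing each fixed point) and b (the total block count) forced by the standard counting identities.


Any 2-(v, k, λ) BIBD satisfies two necessary conditions:
  (i)  Each point sits in r blocks, and counting incidences through any fixed point gives r(k − 1) = λ(v − 1), so r = λ(v − 1)/(k − 1).
  (ii) Total incidences bk = vr, so b = vr/k.
Step 1: r = λ(v − 1)/(k − 1) = 5·(25 − 1)/(2 − 1) = 5·24/1 = 120/1 = 120.
Step 2: b = vr/k = 25·120/2 = 3000/2 = 1500.
Check integrality: r = 120 ∈ Z ✓, b = 1500 ∈ Z ✓.
(These identities are necessary conditions: they determine r and b for any design with these parameters, but do not by themselves prove that one exists.)

r = 120, b = 1500.


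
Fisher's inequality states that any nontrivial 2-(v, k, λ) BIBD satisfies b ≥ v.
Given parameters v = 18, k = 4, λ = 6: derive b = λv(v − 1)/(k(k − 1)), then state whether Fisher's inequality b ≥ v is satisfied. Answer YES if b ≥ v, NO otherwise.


b = λv(v − 1)/(k(k − 1)) = 6·18·17/(4·3) = 1836/12 = 153.
Compare with v = 18: b ≥ v, so Fisher's inequality holds.

YES


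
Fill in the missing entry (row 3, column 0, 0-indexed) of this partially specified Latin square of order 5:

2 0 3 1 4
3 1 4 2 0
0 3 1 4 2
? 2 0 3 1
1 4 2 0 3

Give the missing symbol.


Row 3 contains symbols [0, 1, 2, 3] — missing [4].
Column 0 contains symbols [0, 1, 2, 3] — missing [4].
The missing symbol must appear in both missing sets; intersection = [4].
Therefore the hidden value is 4.

Missing value = 4.


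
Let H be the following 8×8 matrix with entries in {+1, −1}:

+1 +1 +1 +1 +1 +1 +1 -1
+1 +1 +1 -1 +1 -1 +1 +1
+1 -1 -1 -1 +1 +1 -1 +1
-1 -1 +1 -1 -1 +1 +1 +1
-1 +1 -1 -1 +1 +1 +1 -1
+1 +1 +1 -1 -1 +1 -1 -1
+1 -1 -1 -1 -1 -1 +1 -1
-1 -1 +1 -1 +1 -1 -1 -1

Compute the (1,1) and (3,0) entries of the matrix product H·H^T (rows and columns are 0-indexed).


Row 0 of H: [1, 1, 1, 1, 1, 1, 1, -1].
Row 1 of H: [1, 1, 1, -1, 1, -1, 1, 1].
Row 3 of H: [-1, -1, 1, -1, -1, 1, 1, 1].
(H·H^T)[1][1] = Σ_j H[1][j]·H[1][j] = (1)² + (1)² + (1)² + (-1)² + (1)² + (-1)² + (1)² + (1)² = 1 + 1 + 1 + 1 + 1 + 1 + 1 + 1 = 8.
(H·H^T)[3][0] = Σ_j H[3][j]·H[0][j] = (-1)·(1) + (-1)·(1) + (1)·(1) + (-1)·(1) + (-1)·(1) + (1)·(1) + (1)·(1) + (1)·(-1) = -1 + -1 + 1 + -1 + -1 + 1 + 1 + -1 = -2.
Rows 3 and 0 are not orthogonal (dot product = -2 ≠ 0), so H is not a Hadamard matrix.

(1,1) entry = 8; (3,0) entry = -2.


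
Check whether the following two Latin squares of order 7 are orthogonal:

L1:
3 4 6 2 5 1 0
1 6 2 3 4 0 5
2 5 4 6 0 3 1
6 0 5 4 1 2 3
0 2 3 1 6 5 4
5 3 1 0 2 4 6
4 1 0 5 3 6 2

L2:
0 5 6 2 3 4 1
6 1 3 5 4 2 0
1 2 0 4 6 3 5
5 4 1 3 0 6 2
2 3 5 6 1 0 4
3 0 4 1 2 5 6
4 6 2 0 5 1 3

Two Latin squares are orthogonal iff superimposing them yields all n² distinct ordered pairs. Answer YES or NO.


Form the n² = 49 superimposed pairs (L1[i][j], L2[i][j]), row by row (rows and columns indexed from 0):
row 0: (3,0) (4,5) (6,6) (2,2) (5,3) (1,4) (0,1)
row 1: (1,6) (6,1) (2,3) (3,5) (4,4) (0,2) (5,0)
row 2: (2,1) (5,2) (4,0) (6,4) (0,6) (3,3) (1,5)
row 3: (6,5) (0,4) (5,1) (4,3) (1,0) (2,6) (3,2)
row 4: (0,2) (2,3) (3,5) (1,6) (6,1) (5,0) (4,4)
row 5: (5,3) (3,0) (1,4) (0,1) (2,2) (4,5) (6,6)
row 6: (4,4) (1,6) (0,2) (5,0) (3,5) (6,1) (2,3)
Orthogonality requires all 49 pairs distinct.
But the pair (0,2) repeats: cell (1,5) has L1 = 0, L2 = 2, and cell (4,0) has L1 = 0, L2 = 2.
A repeated pair means some other pair never occurs (only 28 distinct pairs out of 49), so the squares are not orthogonal.
Conclusion: NO.

NO


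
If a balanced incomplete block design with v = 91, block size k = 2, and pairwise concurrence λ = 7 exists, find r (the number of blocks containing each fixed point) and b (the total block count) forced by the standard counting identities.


Any 2-(v, k, λ) BIBD satisfies two necessary conditions:
  (i)  Each point sits in r blocks, and counting incidences through any fixed point gives r(k − 1) = λ(v − 1), so r = λ(v − 1)/(k − 1).
  (ii) Total incidences bk = vr, so b = vr/k.
Step 1: r = λ(v − 1)/(k − 1) = 7·(91 − 1)/(2 − 1) = 7·90/1 = 630/1 = 630.
Step 2: b = vr/k = 91·630/2 = 57330/2 = 28665.
Check integrality: r = 630 ∈ Z ✓, b = 28665 ∈ Z ✓.
(These identities are necessary conditions: they determine r and b for any design with these parameters, but do not by themselves prove that one exists.)

r = 630, b = 28665.


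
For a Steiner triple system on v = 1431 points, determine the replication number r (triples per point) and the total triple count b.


An STS(v) is a 2-(v, 3, 1) BIBD: block size k = 3, λ = 1.
Replication: r(k − 1) = λ(v − 1) ⇒ r·2 = 1431 − 1 = 1430 ⇒ r = 715.
Block count: bk = vr ⇒ b·3 = 1431·715 = 1023165 ⇒ b = 341055.
(Check via b = v(v − 1)/6 = 1431·1430/6 = 2046330/6 = 341055.)

r = 715, b = 341055.


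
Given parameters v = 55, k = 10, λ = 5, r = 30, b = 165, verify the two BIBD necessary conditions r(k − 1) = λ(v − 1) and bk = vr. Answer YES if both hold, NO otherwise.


Condition (i): r(k − 1) = 30·9 = 270; λ(v − 1) = 5·54 = 270. Match? YES.
Condition (ii): bk = 165·10 = 1650; vr = 55·30 = 1650. Match? YES.
Both conditions hold? YES.

YES


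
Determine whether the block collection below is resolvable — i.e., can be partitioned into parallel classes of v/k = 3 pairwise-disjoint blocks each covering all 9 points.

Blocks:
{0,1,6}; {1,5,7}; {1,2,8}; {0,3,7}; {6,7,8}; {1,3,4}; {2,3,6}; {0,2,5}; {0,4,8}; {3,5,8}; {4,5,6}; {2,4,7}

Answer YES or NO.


v = 9, block size k = 3, number of blocks = 12.
For resolvability, blocks must partition into parallel classes of size v/k = 3.
Total blocks must therefore be a multiple of 3: 12 = 3·4 + 0 ⇒ divisible ✓.
Greedy packing gives 4 candidate class(es). Each should be a full parallel class (size 3, covers all 9 points).
  Class 1 (3 blocks): {0,1,6}; {3,5,8}; {2,4,7}. Points covered: [0, 1, 2, 3, 4, 5, 6, 7, 8].
  Class 2 (3 blocks): {1,5,7}; {2,3,6}; {0,4,8}. Points covered: [0, 1, 2, 3, 4, 5, 6, 7, 8].
  Class 3 (3 blocks): {1,2,8}; {0,3,7}; {4,5,6}. Points covered: [0, 1, 2, 3, 4, 5, 6, 7, 8].
  Class 4 (3 blocks): {6,7,8}; {1,3,4}; {0,2,5}. Points covered: [0, 1, 2, 3, 4, 5, 6, 7, 8].
All classes full (size 3)? YES. All classes cover every point? YES.
Resolvable? YES.

YES


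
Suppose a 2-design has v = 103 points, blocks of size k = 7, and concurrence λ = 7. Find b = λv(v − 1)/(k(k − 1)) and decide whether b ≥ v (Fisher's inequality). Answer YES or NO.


b = λv(v − 1)/(k(k − 1)) = 7·103·102/(7·6) = 73542/42 = 1751.
Compare with v = 103: b ≥ v, so Fisher's inequality holds.

YES


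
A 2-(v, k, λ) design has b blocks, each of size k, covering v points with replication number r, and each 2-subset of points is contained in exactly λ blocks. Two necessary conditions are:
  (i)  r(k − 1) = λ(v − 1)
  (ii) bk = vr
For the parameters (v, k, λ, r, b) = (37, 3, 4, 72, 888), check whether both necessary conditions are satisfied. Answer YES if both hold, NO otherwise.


Condition (i): r(k − 1) = 72·2 = 144; λ(v − 1) = 4·36 = 144. Match? YES.
Condition (ii): bk = 888·3 = 2664; vr = 37·72 = 2664. Match? YES.
Both conditions hold? YES.

YES


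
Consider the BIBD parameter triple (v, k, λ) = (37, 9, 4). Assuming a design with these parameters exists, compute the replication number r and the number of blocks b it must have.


Any 2-(v, k, λ) BIBD satisfies two necessary conditions:
  (i)  Each point sits in r blocks, and counting incidences through any fixed point gives r(k − 1) = λ(v − 1), so r = λ(v − 1)/(k − 1).
  (ii) Total incidences bk = vr, so b = vr/k.
Step 1: r = λ(v − 1)/(k − 1) = 4·(37 − 1)/(9 − 1) = 4·36/8 = 144/8 = 18.
Step 2: b = vr/k = 37·18/9 = 666/9 = 74.
Check integrality: r = 18 ∈ Z ✓, b = 74 ∈ Z ✓.
(These identities are necessary conditions: they determine r and b for any design with these parameters, but do not by themselves prove that one exists.)

r = 18, b = 74.


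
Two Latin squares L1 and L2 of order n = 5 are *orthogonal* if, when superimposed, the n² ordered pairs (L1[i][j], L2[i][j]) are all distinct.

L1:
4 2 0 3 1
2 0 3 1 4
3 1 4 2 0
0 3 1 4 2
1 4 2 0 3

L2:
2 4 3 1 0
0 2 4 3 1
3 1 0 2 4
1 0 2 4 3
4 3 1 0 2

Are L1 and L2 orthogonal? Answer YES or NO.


Form the n² = 25 superimposed pairs (L1[i][j], L2[i][j]), row by row (rows and columns indexed from 0):
row 0: (4,2) (2,4) (0,3) (3,1) (1,0)
row 1: (2,0) (0,2) (3,4) (1,3) (4,1)
row 2: (3,3) (1,1) (4,0) (2,2) (0,4)
row 3: (0,1) (3,0) (1,2) (4,4) (2,3)
row 4: (1,4) (4,3) (2,1) (0,0) (3,2)
Orthogonality requires all 25 pairs distinct.
Check by first coordinate: for each symbol s of L1, list the L2 entries in the n cells where L1 = s; they must all differ.
  L1 = 0: L2 entries (in reading order) 3, 2, 4, 1, 0 — all 5 distinct ✓
  L1 = 1: L2 entries (in reading order) 0, 3, 1, 2, 4 — all 5 distinct ✓
  L1 = 2: L2 entries (in reading order) 4, 0, 2, 3, 1 — all 5 distinct ✓
  L1 = 3: L2 entries (in reading order) 1, 4, 3, 0, 2 — all 5 distinct ✓
  L1 = 4: L2 entries (in reading order) 2, 1, 0, 4, 3 — all 5 distinct ✓
Every symbol of L1 meets every symbol of L2 exactly once, so all 25 pairs are distinct (25 of 25).
Conclusion: YES.

YES


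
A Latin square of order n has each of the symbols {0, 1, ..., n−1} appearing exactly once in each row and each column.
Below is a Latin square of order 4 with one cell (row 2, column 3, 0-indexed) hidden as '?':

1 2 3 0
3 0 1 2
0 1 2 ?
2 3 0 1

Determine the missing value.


Row 2 contains symbols [0, 1, 2] — missing [3].
Column 3 contains symbols [0, 1, 2] — missing [3].
The missing symbol must appear in both missing sets; intersection = [3].
Therefore the hidden value is 3.

Missing value = 3.


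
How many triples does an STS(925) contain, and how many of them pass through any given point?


An STS(v) is a 2-(v, 3, 1) BIBD: block size k = 3, λ = 1.
Replication: r(k − 1) = λ(v − 1) ⇒ r·2 = 925 − 1 = 924 ⇒ r = 462.
Block count: b = v(v − 1)/6 = 925·924/6 = 854700/6 = 142450.

r = 462, b = 142450.


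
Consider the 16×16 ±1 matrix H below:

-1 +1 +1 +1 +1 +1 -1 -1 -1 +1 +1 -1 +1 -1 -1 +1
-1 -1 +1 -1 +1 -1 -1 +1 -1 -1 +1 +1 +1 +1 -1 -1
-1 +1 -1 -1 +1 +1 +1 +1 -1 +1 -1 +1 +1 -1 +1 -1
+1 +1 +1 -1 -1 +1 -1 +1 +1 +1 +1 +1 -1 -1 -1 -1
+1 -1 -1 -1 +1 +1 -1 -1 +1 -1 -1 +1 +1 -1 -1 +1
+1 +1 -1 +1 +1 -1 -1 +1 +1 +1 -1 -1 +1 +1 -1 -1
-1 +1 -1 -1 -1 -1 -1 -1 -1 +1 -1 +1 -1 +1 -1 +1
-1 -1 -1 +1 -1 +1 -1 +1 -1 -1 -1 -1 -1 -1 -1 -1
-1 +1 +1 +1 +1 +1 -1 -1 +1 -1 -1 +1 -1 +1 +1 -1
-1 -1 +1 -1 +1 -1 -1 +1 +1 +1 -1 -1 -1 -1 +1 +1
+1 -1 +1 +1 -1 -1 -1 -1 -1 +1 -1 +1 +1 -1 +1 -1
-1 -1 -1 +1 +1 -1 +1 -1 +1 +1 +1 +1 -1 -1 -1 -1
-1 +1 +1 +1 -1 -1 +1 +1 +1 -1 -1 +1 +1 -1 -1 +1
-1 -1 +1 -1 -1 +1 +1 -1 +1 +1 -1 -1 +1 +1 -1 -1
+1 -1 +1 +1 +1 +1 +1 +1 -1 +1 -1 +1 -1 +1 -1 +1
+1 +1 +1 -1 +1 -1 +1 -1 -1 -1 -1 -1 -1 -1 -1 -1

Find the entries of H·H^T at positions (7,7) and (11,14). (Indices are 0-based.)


Row 7 of H: [-1, -1, -1, 1, -1, 1, -1, 1, -1, -1, -1, -1, -1, -1, -1, -1].
Row 11 of H: [-1, -1, -1, 1, 1, -1, 1, -1, 1, 1, 1, 1, -1, -1, -1, -1].
Row 14 of H: [1, -1, 1, 1, 1, 1, 1, 1, -1, 1, -1, 1, -1, 1, -1, 1].
(H·H^T)[7][7] = Σ_j H[7][j]·H[7][j] = (-1)² + (-1)² + (-1)² + (1)² + (-1)² + (1)² + (-1)² + (1)² + (-1)² + (-1)² + (-1)² + (-1)² + (-1)² + (-1)² + (-1)² + (-1)² = 1 + 1 + 1 + 1 + 1 + 1 + 1 + 1 + 1 + 1 + 1 + 1 + 1 + 1 + 1 + 1 = 16.
(H·H^T)[11][14] = Σ_j H[11][j]·H[14][j] = (-1)·(1) + (-1)·(-1) + (-1)·(1) + (1)·(1) + (1)·(1) + (-1)·(1) + (1)·(1) + (-1)·(1) + (1)·(-1) + (1)·(1) + (1)·(-1) + (1)·(1) + (-1)·(-1) + (-1)·(1) + (-1)·(-1) + (-1)·(1) = -1 + 1 + -1 + 1 + 1 + -1 + 1 + -1 + -1 + 1 + -1 + 1 + 1 + -1 + 1 + -1 = 0.
So rows 11 and 14 are orthogonal; the diagonal entry equals n = 16.

(7,7) entry = 16; (11,14) entry = 0.


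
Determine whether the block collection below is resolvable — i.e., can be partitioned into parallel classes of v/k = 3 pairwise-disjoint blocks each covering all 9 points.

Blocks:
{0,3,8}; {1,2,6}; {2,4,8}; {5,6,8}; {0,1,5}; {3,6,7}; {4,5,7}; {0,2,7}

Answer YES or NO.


v = 9, block size k = 3, number of blocks = 8.
For resolvability, blocks must partition into parallel classes of size v/k = 3.
Total blocks must therefore be a multiple of 3: 8 = 3·2 + 2 ⇒ not divisible ✗.
Resolvable? NO.

NO


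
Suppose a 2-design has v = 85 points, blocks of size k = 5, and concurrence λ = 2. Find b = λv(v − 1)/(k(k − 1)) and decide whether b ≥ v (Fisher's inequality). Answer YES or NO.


b = λv(v − 1)/(k(k − 1)) = 2·85·84/(5·4) = 14280/20 = 714.
Compare with v = 85: b ≥ v, so Fisher's inequality holds.

YES


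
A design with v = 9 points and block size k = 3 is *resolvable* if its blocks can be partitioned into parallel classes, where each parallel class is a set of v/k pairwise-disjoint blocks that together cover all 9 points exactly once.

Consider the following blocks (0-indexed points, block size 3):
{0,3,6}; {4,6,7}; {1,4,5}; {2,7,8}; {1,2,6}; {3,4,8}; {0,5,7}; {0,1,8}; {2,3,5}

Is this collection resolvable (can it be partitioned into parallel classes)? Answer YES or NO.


v = 9, block size k = 3, number of blocks = 9.
For resolvability, blocks must partition into parallel classes of size v/k = 3.
Total blocks must therefore be a multiple of 3: 9 = 3·3 + 0 ⇒ divisible ✓.
Greedy packing gives 3 candidate class(es). Each should be a full parallel class (size 3, covers all 9 points).
  Class 1 (3 blocks): {0,3,6}; {1,4,5}; {2,7,8}. Points covered: [0, 1, 2, 3, 4, 5, 6, 7, 8].
  Class 2 (3 blocks): {4,6,7}; {0,1,8}; {2,3,5}. Points covered: [0, 1, 2, 3, 4, 5, 6, 7, 8].
  Class 3 (3 blocks): {1,2,6}; {3,4,8}; {0,5,7}. Points covered: [0, 1, 2, 3, 4, 5, 6, 7, 8].
All classes full (size 3)? YES. All classes cover every point? YES.
Resolvable? YES.

YES


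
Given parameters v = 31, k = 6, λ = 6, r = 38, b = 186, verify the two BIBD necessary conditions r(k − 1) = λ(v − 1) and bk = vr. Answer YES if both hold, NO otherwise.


Condition (i): r(k − 1) = 38·5 = 190; λ(v − 1) = 6·30 = 180. Match? NO.
Condition (ii): bk = 186·6 = 1116; vr = 31·38 = 1178. Match? NO.
Both conditions hold? NO.

NO


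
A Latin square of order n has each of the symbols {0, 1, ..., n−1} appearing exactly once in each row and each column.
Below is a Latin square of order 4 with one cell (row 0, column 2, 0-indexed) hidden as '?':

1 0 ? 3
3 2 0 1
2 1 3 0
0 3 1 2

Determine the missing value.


Row 0 contains symbols [0, 1, 3] — missing [2].
Column 2 contains symbols [0, 1, 3] — missing [2].
The missing symbol must appear in both missing sets; intersection = [2].
Therefore the hidden value is 2.

Missing value = 2.


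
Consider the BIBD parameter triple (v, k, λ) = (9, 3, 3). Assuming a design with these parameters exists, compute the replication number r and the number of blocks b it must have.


Any 2-(v, k, λ) BIBD satisfies two necessary conditions:
  (i)  Each point sits in r blocks, and counting incidences through any fixed point gives r(k − 1) = λ(v − 1), so r = λ(v − 1)/(k − 1).
  (ii) Total incidences bk = vr, so b = vr/k.
Step 1: r = λ(v − 1)/(k − 1) = 3·(9 − 1)/(3 − 1) = 3·8/2 = 24/2 = 12.
Step 2: b = vr/k = 9·12/3 = 108/3 = 36.
Check integrality: r = 12 ∈ Z ✓, b = 36 ∈ Z ✓.
(These identities are necessary conditions: they determine r and b for any design with these parameters, but do not by themselves prove that one exists.)

r = 12, b = 36.


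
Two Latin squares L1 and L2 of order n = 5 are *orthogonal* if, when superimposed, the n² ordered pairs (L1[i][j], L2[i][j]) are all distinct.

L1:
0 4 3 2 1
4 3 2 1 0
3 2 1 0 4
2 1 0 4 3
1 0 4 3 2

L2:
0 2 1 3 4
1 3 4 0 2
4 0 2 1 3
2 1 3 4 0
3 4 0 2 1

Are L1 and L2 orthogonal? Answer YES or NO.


Form the n² = 25 superimposed pairs (L1[i][j], L2[i][j]), row by row (rows and columns indexed from 0):
row 0: (0,0) (4,2) (3,1) (2,3) (1,4)
row 1: (4,1) (3,3) (2,4) (1,0) (0,2)
row 2: (3,4) (2,0) (1,2) (0,1) (4,3)
row 3: (2,2) (1,1) (0,3) (4,4) (3,0)
row 4: (1,3) (0,4) (4,0) (3,2) (2,1)
Orthogonality requires all 25 pairs distinct.
Check by first coordinate: for each symbol s of L1, list the L2 entries in the n cells where L1 = s; they must all differ.
  L1 = 0: L2 entries (in reading order) 0, 2, 1, 3, 4 — all 5 distinct ✓
  L1 = 1: L2 entries (in reading order) 4, 0, 2, 1, 3 — all 5 distinct ✓
  L1 = 2: L2 entries (in reading order) 3, 4, 0, 2, 1 — all 5 distinct ✓
  L1 = 3: L2 entries (in reading order) 1, 3, 4, 0, 2 — all 5 distinct ✓
  L1 = 4: L2 entries (in reading order) 2, 1, 3, 4, 0 — all 5 distinct ✓
Every symbol of L1 meets every symbol of L2 exactly once, so all 25 pairs are distinct (25 of 25).
Conclusion: YES.

YES


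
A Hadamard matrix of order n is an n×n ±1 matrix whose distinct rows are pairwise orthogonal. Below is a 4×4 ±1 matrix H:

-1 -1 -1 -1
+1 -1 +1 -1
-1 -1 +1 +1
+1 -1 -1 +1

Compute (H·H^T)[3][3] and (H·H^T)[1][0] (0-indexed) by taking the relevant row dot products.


Row 0 of H: [-1, -1, -1, -1].
Row 1 of H: [1, -1, 1, -1].
Row 3 of H: [1, -1, -1, 1].
(H·H^T)[3][3] = Σ_j H[3][j]·H[3][j] = (1)² + (-1)² + (-1)² + (1)² = 1 + 1 + 1 + 1 = 4.
(H·H^T)[1][0] = Σ_j H[1][j]·H[0][j] = (1)·(-1) + (-1)·(-1) + (1)·(-1) + (-1)·(-1) = -1 + 1 + -1 + 1 = 0.
So rows 1 and 0 are orthogonal; the diagonal entry equals n = 4.

(3,3) entry = 4; (1,0) entry = 0.


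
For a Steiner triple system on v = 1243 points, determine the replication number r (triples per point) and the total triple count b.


An STS(v) is a 2-(v, 3, 1) BIBD: block size k = 3, λ = 1.
Replication: r(k − 1) = λ(v − 1) ⇒ r·2 = 1243 − 1 = 1242 ⇒ r = 621.
Block count: b = v(v − 1)/6 = 1243·1242/6 = 1543806/6 = 257301.

r = 621, b = 257301.


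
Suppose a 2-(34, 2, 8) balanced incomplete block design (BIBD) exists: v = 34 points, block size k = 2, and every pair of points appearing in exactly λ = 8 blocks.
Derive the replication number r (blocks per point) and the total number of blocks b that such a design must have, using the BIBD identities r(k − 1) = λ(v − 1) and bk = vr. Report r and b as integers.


Any 2-(v, k, λ) BIBD satisfies two necessary conditions:
  (i)  Each point sits in r blocks, and counting incidences through any fixed point gives r(k − 1) = λ(v − 1), so r = λ(v − 1)/(k − 1).
  (ii) Total incidences bk = vr, so b = vr/k.
Step 1: r = λ(v − 1)/(k − 1) = 8·(34 − 1)/(2 − 1) = 8·33/1 = 264/1 = 264.
Step 2: b = vr/k = 34·264/2 = 8976/2 = 4488.
Check integrality: r = 264 ∈ Z ✓, b = 4488 ∈ Z ✓.
(These identities are necessary conditions: they determine r and b for any design with these parameters, but do not by themselves prove that one exists.)

r = 264, b = 4488.


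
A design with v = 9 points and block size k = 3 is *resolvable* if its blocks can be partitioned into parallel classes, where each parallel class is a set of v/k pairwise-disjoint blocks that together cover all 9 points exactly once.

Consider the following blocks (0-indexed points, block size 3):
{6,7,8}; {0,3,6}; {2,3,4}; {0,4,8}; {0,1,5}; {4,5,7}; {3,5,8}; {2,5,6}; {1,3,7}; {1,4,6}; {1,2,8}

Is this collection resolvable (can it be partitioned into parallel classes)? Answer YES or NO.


v = 9, block size k = 3, number of blocks = 11.
For resolvability, blocks must partition into parallel classes of size v/k = 3.
Total blocks must therefore be a multiple of 3: 11 = 3·3 + 2 ⇒ not divisible ✗.
Resolvable? NO.

NO


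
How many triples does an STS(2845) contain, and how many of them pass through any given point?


An STS(v) is a 2-(v, 3, 1) BIBD: block size k = 3, λ = 1.
Replication: r(k − 1) = λ(v − 1) ⇒ r·2 = 2845 − 1 = 2844 ⇒ r = 1422.
Block count: bk = vr ⇒ b·3 = 2845·1422 = 4045590 ⇒ b = 1348530.
(Check via b = v(v − 1)/6 = 2845·2844/6 = 8091180/6 = 1348530.)

r = 1422, b = 1348530.


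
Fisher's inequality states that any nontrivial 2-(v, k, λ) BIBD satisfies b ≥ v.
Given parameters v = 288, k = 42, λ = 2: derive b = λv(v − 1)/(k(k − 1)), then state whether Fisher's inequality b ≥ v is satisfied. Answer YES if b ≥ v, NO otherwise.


r = λ(v − 1)/(k − 1) = 2·287/41 = 14.
b = vr/k = 288·14/42 = 96.
Fisher's inequality: b ≥ v ⇔ 96 ≥ 288? NO.

NO


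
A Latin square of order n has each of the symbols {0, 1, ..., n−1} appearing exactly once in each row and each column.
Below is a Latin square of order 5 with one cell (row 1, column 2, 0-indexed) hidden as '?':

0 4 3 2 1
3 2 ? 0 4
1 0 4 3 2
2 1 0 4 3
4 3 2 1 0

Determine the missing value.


Row 1 contains symbols [0, 2, 3, 4] — missing [1].
Column 2 contains symbols [0, 2, 3, 4] — missing [1].
The missing symbol must appear in both missing sets; intersection = [1].
Therefore the hidden value is 1.

Missing value = 1.


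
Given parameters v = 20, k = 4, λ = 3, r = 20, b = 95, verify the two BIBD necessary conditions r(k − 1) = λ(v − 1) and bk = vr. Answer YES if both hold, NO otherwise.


Condition (i): r(k − 1) = 20·3 = 60; λ(v − 1) = 3·19 = 57. Match? NO.
Condition (ii): bk = 95·4 = 380; vr = 20·20 = 400. Match? NO.
Both conditions hold? NO.

NO


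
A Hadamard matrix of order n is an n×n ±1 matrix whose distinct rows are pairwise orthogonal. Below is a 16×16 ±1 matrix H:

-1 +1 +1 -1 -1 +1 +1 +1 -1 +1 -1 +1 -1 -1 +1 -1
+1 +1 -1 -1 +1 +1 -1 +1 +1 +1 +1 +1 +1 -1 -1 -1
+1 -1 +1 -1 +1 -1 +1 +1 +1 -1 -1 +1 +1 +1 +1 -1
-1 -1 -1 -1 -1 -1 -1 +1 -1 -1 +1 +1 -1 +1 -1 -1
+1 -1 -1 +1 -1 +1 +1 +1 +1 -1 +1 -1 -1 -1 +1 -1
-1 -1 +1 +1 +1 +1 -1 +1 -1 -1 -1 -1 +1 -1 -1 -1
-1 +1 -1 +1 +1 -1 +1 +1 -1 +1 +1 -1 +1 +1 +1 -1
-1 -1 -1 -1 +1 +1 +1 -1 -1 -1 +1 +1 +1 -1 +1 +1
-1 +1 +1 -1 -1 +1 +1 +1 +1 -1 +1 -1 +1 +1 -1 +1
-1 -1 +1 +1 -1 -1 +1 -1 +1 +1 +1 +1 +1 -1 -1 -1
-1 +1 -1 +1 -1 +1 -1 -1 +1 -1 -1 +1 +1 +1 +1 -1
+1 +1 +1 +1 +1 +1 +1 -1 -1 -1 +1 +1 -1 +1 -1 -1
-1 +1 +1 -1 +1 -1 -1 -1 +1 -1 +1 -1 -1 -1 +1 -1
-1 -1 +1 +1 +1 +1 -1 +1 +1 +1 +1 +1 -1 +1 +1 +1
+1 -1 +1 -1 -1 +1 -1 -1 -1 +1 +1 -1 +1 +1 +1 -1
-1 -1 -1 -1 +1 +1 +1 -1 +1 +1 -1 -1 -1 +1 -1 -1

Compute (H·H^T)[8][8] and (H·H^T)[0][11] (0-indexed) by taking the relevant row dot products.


Row 0 of H: [-1, 1, 1, -1, -1, 1, 1, 1, -1, 1, -1, 1, -1, -1, 1, -1].
Row 8 of H: [-1, 1, 1, -1, -1, 1, 1, 1, 1, -1, 1, -1, 1, 1, -1, 1].
Row 11 of H: [1, 1, 1, 1, 1, 1, 1, -1, -1, -1, 1, 1, -1, 1, -1, -1].
(H·H^T)[8][8] = Σ_j H[8][j]·H[8][j] = (-1)² + (1)² + (1)² + (-1)² + (-1)² + (1)² + (1)² + (1)² + (1)² + (-1)² + (1)² + (-1)² + (1)² + (1)² + (-1)² + (1)² = 1 + 1 + 1 + 1 + 1 + 1 + 1 + 1 + 1 + 1 + 1 + 1 + 1 + 1 + 1 + 1 = 16.
(H·H^T)[0][11] = Σ_j H[0][j]·H[11][j] = (-1)·(1) + (1)·(1) + (1)·(1) + (-1)·(1) + (-1)·(1) + (1)·(1) + (1)·(1) + (1)·(-1) + (-1)·(-1) + (1)·(-1) + (-1)·(1) + (1)·(1) + (-1)·(-1) + (-1)·(1) + (1)·(-1) + (-1)·(-1) = -1 + 1 + 1 + -1 + -1 + 1 + 1 + -1 + 1 + -1 + -1 + 1 + 1 + -1 + -1 + 1 = 0.
So rows 0 and 11 are orthogonal; the diagonal entry equals n = 16.

(8,8) entry = 16; (0,11) entry = 0.
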